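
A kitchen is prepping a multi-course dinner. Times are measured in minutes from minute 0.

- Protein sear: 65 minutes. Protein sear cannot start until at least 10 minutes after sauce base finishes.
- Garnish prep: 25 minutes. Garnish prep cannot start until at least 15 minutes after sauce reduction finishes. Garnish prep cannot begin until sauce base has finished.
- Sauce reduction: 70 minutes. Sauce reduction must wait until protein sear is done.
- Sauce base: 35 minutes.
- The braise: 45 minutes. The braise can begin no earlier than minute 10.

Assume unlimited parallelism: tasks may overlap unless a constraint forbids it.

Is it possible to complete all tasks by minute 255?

The braise waits on its own release at minute 10, so it starts at minute 10 and finishes at 10 + 45 = minute 55.
Sauce base has no prerequisites, so it starts at minute 0 and finishes at minute 35.
Protein sear waits on sauce base (finishes minute 35, plus 10-minute gap → minute 45), so it starts at minute 45 and finishes at 45 + 65 = minute 110.
After protein sear (finishes minute 110), sauce reduction can start at minute 110 and finishes at minute 180.
For garnish prep: sauce reduction (finishes minute 180, plus 15-minute gap → minute 195); sauce base (finishes minute 35). Taking the maximum gives a start of minute 195, and it finishes at 195 + 25 = minute 220.
Every task is finished by minute 220, which is no later than the deadline of 255, so the schedule is feasible.

Yes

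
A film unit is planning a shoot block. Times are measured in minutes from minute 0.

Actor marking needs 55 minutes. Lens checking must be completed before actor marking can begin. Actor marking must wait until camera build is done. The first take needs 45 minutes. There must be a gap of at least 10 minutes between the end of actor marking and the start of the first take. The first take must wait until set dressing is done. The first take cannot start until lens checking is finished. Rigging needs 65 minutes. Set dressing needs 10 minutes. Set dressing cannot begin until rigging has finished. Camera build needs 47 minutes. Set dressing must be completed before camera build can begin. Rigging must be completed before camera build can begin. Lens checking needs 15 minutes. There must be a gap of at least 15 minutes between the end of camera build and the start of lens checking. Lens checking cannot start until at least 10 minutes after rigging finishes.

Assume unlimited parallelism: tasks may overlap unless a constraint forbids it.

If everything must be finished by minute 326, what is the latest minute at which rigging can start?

Nothing follows the first take; the deadline of minute 326 is its only limit. It must start by 326 − 45 = minute 281.
Actor marking must finish before the first take (must start by minute 281, minus 10-minute gap → minute 271). With a 55-minute duration, actor marking must start by 271 − 55 = minute 216.
Lens checking must finish in time for actor marking (must start by minute 216); the first take (must start by minute 281). The tightest is minute 216, so lens checking must start by 216 − 15 = minute 201.
Camera build must finish in time for lens checking (must start by minute 201, minus 15-minute gap → minute 186); actor marking (must start by minute 216). The tightest is minute 186, so camera build must start by 186 − 47 = minute 139.
For set dressing: camera build (must start by minute 139); the first take (must start by minute 281). The most restrictive is minute 139; with a 10-minute duration, set dressing must start by minute 129.
For rigging: set dressing (must start by minute 129); camera build (must start by minute 139); lens checking (must start by minute 201, minus 10-minute gap → minute 191). The most restrictive is minute 129; with a 65-minute duration, rigging must start by minute 64.

64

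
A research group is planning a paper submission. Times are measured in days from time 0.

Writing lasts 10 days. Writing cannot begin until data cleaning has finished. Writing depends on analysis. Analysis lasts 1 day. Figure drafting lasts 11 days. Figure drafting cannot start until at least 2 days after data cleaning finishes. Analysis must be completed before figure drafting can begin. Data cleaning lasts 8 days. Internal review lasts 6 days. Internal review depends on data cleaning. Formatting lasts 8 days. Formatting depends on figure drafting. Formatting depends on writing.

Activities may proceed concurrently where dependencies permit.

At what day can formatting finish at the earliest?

29

Analysis has no prerequisites, so it starts at day 0 and finishes at day 1.
Data cleaning has no prerequisites, so it starts at day 0 and finishes at day 8.
Writing has to wait for data cleaning (finishes day 8); analysis (finishes day 1). The latest of these is day 8, so writing runs day 8 to 8 + 10 = day 18.
For figure drafting: data cleaning (finishes day 8, plus 2-day gap → day 10); analysis (finishes day 1). Taking the maximum gives a start of day 10, and it finishes at 10 + 11 = day 21.
For formatting: figure drafting (finishes day 21); writing (finishes day 18). Taking the maximum gives a start of day 21, and it finishes at 21 + 8 = day 29.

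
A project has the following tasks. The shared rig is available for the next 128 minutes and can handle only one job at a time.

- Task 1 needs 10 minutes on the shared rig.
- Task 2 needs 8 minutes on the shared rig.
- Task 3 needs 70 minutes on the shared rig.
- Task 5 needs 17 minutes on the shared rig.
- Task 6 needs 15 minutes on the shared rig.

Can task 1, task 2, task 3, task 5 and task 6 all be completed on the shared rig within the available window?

Yes

Running back to back, the jobs need 10 + 8 + 70 + 17 + 15 = 120 minutes on the shared rig.
Since 120 ≤ 128, they fit within the window.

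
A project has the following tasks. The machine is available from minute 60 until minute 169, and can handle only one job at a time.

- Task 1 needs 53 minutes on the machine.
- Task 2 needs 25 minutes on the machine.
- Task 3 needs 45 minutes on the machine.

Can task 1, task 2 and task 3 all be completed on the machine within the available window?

The machine window is 169 − 60 = 109 minutes.
Running back to back, the jobs need 53 + 25 + 45 = 123 minutes on the machine.
Since 123 > 109, they cannot all fit.

No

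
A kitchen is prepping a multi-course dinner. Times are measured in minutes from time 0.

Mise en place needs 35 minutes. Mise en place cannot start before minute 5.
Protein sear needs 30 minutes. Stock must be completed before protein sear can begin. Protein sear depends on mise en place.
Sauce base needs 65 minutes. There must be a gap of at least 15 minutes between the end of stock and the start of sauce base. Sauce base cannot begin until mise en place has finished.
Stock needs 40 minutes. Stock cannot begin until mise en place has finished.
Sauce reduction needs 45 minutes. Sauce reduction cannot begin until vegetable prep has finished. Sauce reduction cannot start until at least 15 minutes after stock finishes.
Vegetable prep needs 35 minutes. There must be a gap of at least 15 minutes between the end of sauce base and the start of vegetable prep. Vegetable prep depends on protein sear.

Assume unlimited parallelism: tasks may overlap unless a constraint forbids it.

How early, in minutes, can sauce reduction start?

Mise en place waits on its own release at minute 5, so it starts at minute 5 and finishes at 5 + 35 = minute 40.
After mise en place (finishes minute 40), stock can start at minute 40 and finishes at minute 80.
For protein sear: stock (finishes minute 80); mise en place (finishes minute 40). Taking the maximum gives a start of minute 80, and it finishes at 80 + 30 = minute 110.
Sauce base has to wait for stock (finishes minute 80, plus 15-minute gap → minute 95); mise en place (finishes minute 40). The latest of these is minute 95, so sauce base runs minute 95 to 95 + 65 = minute 160.
Vegetable prep needs all of sauce base (finishes minute 160, plus 15-minute gap → minute 175); protein sear (finishes minute 110). That puts its earliest start at minute 175; it finishes at 175 + 35 = minute 210.
Sauce reduction waits on vegetable prep (finishes minute 210); stock (finishes minute 80, plus 15-minute gap → minute 95). The latest of these is minute 210, which is the earliest sauce reduction can start.

210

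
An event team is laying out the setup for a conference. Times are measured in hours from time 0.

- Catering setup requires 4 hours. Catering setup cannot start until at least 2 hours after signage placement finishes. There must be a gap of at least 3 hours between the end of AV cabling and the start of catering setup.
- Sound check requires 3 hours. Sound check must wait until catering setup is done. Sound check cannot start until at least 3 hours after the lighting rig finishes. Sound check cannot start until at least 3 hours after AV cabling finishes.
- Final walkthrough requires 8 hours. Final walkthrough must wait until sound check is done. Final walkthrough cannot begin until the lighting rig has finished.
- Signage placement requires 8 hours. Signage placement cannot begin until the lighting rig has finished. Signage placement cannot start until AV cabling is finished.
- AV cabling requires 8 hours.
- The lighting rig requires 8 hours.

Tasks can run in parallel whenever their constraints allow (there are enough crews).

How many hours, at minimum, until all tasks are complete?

Nothing blocks AV cabling, so it runs from hour 0 to hour 8.
The lighting rig has no prerequisites, so it starts at hour 0 and finishes at hour 8.
For signage placement: the lighting rig (finishes hour 8); AV cabling (finishes hour 8). Taking the maximum gives a start of hour 8, and it finishes at 8 + 8 = hour 16.
Catering setup cannot start until signage placement (finishes hour 16, plus 2-hour gap → hour 18); AV cabling (finishes hour 8, plus 3-hour gap → hour 11). The controlling bound is hour 18, so catering setup finishes at 18 + 4 = hour 22.
Sound check cannot start until catering setup (finishes hour 22); the lighting rig (finishes hour 8, plus 3-hour gap → hour 11); AV cabling (finishes hour 8, plus 3-hour gap → hour 11). The controlling bound is hour 22, so sound check finishes at 22 + 3 = hour 25.
Final walkthrough cannot start until sound check (finishes hour 25); the lighting rig (finishes hour 8). The controlling bound is hour 25, so final walkthrough finishes at 25 + 8 = hour 33.
All tasks are finished once the last one completes. Finish times: The lighting rig at 8, AV cabling at 8, Signage placement at 16, Catering setup at 22, Sound check at 25, Final walkthrough at 33. The latest is hour 33.

33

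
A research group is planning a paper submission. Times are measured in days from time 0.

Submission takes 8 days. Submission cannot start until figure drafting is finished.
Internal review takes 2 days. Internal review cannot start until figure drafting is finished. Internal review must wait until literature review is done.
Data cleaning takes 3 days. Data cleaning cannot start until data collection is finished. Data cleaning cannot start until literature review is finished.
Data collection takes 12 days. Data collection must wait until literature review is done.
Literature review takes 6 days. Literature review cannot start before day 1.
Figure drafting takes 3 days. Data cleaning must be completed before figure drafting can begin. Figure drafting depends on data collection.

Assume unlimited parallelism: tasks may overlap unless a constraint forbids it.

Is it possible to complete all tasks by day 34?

Yes

Literature review cannot begin until its own release at day 1. It runs from day 1 to 1 + 6 = day 7.
Data collection cannot begin until literature review (finishes day 7). It runs from day 7 to 7 + 12 = day 19.
For data cleaning: data collection (finishes day 19); literature review (finishes day 7). Taking the maximum gives a start of day 19, and it finishes at 19 + 3 = day 22.
Figure drafting needs all of data cleaning (finishes day 22); data collection (finishes day 19). That puts its earliest start at day 22; it finishes at 22 + 3 = day 25.
After figure drafting (finishes day 25), submission can start at day 25 and finishes at day 33.
Internal review cannot start until figure drafting (finishes day 25); literature review (finishes day 7). The controlling bound is day 25, so internal review finishes at 25 + 2 = day 27.
Every task is finished by day 33, which is no later than the deadline of 34, so the schedule is feasible.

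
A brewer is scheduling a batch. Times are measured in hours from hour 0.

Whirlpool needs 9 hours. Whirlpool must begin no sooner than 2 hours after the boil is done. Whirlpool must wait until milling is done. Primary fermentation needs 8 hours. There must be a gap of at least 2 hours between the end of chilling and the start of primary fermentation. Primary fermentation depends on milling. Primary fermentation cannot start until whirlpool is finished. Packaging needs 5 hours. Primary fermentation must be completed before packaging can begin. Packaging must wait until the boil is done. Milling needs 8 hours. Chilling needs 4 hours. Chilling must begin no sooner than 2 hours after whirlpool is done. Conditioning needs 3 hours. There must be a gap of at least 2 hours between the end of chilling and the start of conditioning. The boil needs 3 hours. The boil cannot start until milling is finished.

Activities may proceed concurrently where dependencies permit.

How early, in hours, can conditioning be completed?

Nothing blocks milling, so it runs from hour 0 to hour 8.
After milling (finishes hour 8), the boil can start at hour 8 and finishes at hour 11.
For whirlpool: the boil (finishes hour 11, plus 2-hour gap → hour 13); milling (finishes hour 8). Taking the maximum gives a start of hour 13, and it finishes at 13 + 9 = hour 22.
Chilling cannot begin until whirlpool (finishes hour 22, plus 2-hour gap → hour 24). It runs from hour 24 to 24 + 4 = hour 28.
After chilling (finishes hour 28, plus 2-hour gap → hour 30), conditioning can start at hour 30 and finishes at hour 33.

33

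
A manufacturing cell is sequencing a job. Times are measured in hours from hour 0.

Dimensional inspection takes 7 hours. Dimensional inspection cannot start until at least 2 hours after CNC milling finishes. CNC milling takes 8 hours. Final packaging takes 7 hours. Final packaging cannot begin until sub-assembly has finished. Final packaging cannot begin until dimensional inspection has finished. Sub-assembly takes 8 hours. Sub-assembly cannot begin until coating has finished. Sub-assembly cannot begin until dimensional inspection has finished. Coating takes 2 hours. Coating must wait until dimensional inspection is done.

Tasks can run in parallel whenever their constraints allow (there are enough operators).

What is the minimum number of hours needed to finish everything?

CNC milling has no prerequisites, so it starts at hour 0 and finishes at hour 8.
Dimensional inspection cannot begin until CNC milling (finishes hour 8, plus 2-hour gap → hour 10). It runs from hour 10 to 10 + 7 = hour 17.
After dimensional inspection (finishes hour 17), coating can start at hour 17 and finishes at hour 19.
Sub-assembly cannot start until coating (finishes hour 19); dimensional inspection (finishes hour 17). The controlling bound is hour 19, so sub-assembly finishes at 19 + 8 = hour 27.
Final packaging needs all of sub-assembly (finishes hour 27); dimensional inspection (finishes hour 17). That puts its earliest start at hour 27; it finishes at 27 + 7 = hour 34.
All tasks are finished once the last one completes. Finish times: CNC milling at 8, Dimensional inspection at 17, Coating at 19, Sub-assembly at 27, Final packaging at 34. The latest is hour 34.

34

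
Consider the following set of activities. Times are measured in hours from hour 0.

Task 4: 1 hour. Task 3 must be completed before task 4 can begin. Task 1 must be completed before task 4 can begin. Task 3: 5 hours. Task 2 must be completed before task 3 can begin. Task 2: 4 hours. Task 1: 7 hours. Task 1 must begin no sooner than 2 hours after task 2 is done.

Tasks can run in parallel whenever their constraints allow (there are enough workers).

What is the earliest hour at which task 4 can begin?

Nothing blocks task 2, so it runs from hour 0 to hour 4.
Task 3 waits on task 2 (finishes hour 4), so it starts at hour 4 and finishes at 4 + 5 = hour 9.
After task 2 (finishes hour 4, plus 2-hour gap → hour 6), task 1 can start at hour 6 and finishes at hour 13.
Task 4 waits on task 3 (finishes hour 9); task 1 (finishes hour 13). The latest of these is hour 13, which is the earliest task 4 can start.

13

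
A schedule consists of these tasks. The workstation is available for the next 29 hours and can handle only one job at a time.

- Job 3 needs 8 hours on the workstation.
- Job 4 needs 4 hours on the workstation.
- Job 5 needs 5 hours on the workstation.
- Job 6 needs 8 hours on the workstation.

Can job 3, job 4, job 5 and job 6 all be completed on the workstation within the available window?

Yes

Running back to back, the jobs need 8 + 4 + 5 + 8 = 25 hours on the workstation.
Since 25 ≤ 29, they fit within the window.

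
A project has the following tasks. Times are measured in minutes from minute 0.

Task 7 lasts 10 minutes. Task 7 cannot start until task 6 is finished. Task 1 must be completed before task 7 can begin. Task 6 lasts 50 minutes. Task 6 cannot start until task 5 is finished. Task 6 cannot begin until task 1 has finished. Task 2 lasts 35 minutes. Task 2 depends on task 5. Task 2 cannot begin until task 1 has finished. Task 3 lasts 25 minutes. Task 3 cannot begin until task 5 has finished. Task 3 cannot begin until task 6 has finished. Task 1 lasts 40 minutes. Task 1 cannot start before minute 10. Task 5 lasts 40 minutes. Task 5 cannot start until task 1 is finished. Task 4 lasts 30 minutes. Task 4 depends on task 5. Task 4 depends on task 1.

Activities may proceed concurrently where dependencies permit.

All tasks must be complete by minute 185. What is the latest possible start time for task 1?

30

To finish by minute 185, task 2 (duration 35) must start no later than minute 150.
Nothing follows task 4; the deadline of minute 185 is its only limit. It must start by 185 − 30 = minute 155.
Task 3 must finish by minute 185; it takes 25 minutes, so it must start by 185 − 25 = minute 160.
To finish by minute 185, task 7 (duration 10) must start no later than minute 175.
Task 6 must finish in time for task 3 (must start by minute 160); task 7 (must start by minute 175). The tightest is minute 160, so task 6 must start by 160 − 50 = minute 110.
Task 5 feeds task 2 (must start by minute 150); task 3 (must start by minute 160); task 4 (must start by minute 155); task 6 (must start by minute 110). Taking the minimum, task 5 must finish by minute 110 and start by 110 − 40 = minute 70.
For task 1: task 2 (must start by minute 150); task 4 (must start by minute 155); task 5 (must start by minute 70); task 6 (must start by minute 110); task 7 (must start by minute 175). The most restrictive is minute 70; with a 40-minute duration, task 1 must start by minute 30.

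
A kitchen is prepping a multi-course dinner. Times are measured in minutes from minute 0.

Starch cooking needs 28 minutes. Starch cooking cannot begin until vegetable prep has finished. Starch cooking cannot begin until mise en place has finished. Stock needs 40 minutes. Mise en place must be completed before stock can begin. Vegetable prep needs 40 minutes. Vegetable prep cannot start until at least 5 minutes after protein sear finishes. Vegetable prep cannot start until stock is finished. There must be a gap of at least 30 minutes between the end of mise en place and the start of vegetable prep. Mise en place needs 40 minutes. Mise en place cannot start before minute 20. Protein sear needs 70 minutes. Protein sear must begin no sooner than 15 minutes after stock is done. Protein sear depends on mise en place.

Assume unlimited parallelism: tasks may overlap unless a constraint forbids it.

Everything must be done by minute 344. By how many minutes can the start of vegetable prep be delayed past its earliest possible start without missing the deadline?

Mise en place cannot begin until its own release at minute 20. It runs from minute 20 to 20 + 40 = minute 60.
After mise en place (finishes minute 60), stock can start at minute 60 and finishes at minute 100.
Protein sear cannot start until stock (finishes minute 100, plus 15-minute gap → minute 115); mise en place (finishes minute 60). The controlling bound is minute 115, so protein sear finishes at 115 + 70 = minute 185.
Vegetable prep cannot start until protein sear (finishes minute 185, plus 5-minute gap → minute 190); stock (finishes minute 100); mise en place (finishes minute 60, plus 30-minute gap → minute 90). The controlling bound is minute 190, so vegetable prep finishes at 190 + 40 = minute 230.

Working backward from the deadline:
Nothing follows starch cooking; the deadline of minute 344 is its only limit. It must start by 344 − 28 = minute 316.
Vegetable prep has to be done before starch cooking (must start by minute 316). That means finishing by minute 316, i.e. starting by 316 − 40 = minute 276.
So vegetable prep can start as early as minute 190 and as late as minute 276, giving 276 − 190 = 86 minutes of slack.

86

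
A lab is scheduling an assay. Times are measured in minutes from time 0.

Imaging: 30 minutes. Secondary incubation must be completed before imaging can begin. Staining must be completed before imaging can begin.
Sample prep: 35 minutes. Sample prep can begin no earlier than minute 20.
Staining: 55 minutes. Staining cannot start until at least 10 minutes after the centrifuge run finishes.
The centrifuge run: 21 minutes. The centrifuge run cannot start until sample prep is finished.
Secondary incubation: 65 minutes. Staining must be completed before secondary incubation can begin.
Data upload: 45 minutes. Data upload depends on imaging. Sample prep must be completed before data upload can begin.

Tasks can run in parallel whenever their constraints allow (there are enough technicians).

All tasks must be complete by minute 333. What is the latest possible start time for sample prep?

72

Data upload has no dependents, so it just needs to finish by minute 333. Starting by 333 − 45 = minute 288 achieves that.
Imaging has to be done before data upload (must start by minute 288). That means finishing by minute 288, i.e. starting by 288 − 30 = minute 258.
Secondary incubation feeds into imaging (must start by minute 258); so secondary incubation must finish by minute 258 and therefore start by minute 193.
Staining feeds secondary incubation (must start by minute 193); imaging (must start by minute 258). Taking the minimum, staining must finish by minute 193 and start by 193 − 55 = minute 138.
The centrifuge run feeds into staining (must start by minute 138, minus 10-minute gap → minute 128); so the centrifuge run must finish by minute 128 and therefore start by minute 107.
Sample prep must finish in time for the centrifuge run (must start by minute 107); data upload (must start by minute 288). The tightest is minute 107, so sample prep must start by 107 − 35 = minute 72.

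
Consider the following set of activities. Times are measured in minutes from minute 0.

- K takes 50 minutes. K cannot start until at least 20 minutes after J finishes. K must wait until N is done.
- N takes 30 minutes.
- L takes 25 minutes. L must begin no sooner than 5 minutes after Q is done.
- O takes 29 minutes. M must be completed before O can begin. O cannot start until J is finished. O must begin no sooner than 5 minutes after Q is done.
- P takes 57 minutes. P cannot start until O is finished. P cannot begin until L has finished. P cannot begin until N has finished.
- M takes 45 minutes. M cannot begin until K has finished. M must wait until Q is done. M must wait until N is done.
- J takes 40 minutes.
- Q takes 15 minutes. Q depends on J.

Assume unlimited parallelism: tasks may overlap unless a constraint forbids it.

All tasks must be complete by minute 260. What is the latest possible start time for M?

P must finish by minute 260; it takes 57 minutes, so it must start by 260 − 57 = minute 203.
O has to be done before P (must start by minute 203). That means finishing by minute 203, i.e. starting by 203 − 29 = minute 174.
Since O (must start by minute 174) depends on it, M must finish by minute 174. Backing off its 45-minute duration gives a latest start of minute 129.

129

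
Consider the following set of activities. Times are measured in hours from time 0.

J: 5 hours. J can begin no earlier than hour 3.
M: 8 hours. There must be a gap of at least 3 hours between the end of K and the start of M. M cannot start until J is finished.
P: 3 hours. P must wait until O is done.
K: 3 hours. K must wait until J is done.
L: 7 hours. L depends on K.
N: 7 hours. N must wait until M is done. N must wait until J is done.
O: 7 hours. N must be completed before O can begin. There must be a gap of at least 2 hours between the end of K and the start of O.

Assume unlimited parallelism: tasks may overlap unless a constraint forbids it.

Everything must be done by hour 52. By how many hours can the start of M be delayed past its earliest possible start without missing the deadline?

13

J cannot begin until its own release at hour 3. It runs from hour 3 to 3 + 5 = hour 8.
K cannot begin until J (finishes hour 8). It runs from hour 8 to 8 + 3 = hour 11.
M has to wait for K (finishes hour 11, plus 3-hour gap → hour 14); J (finishes hour 8). The latest of these is hour 14, so M runs hour 14 to 14 + 8 = hour 22.

Working backward from the deadline:
P has no dependents, so it just needs to finish by hour 52. Starting by 52 − 3 = hour 49 achieves that.
O must finish before P (must start by hour 49). With a 7-hour duration, O must start by 49 − 7 = hour 42.
Since O (must start by hour 42) depends on it, N must finish by hour 42. Backing off its 7-hour duration gives a latest start of hour 35.
M has to be done before N (must start by hour 35). That means finishing by hour 35, i.e. starting by 35 − 8 = hour 27.
So M can start as early as hour 14 and as late as hour 27, giving 27 − 14 = 13 hours of slack.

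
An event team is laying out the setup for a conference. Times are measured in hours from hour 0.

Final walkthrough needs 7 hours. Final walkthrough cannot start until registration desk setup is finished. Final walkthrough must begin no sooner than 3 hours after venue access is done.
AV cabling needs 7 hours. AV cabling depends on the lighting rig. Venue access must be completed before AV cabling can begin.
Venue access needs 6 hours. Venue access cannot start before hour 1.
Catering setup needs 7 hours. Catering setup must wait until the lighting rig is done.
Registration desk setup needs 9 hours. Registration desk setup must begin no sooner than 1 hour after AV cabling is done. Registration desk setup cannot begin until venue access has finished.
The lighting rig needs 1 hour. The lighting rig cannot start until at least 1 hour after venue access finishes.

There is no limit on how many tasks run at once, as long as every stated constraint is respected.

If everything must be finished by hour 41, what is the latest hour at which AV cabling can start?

17

Nothing follows final walkthrough; the deadline of hour 41 is its only limit. It must start by 41 − 7 = hour 34.
Registration desk setup must finish before final walkthrough (must start by hour 34). With a 9-hour duration, registration desk setup must start by 34 − 9 = hour 25.
Since registration desk setup (must start by hour 25, minus 1-hour gap → hour 24) depends on it, AV cabling must finish by hour 24. Backing off its 7-hour duration gives a latest start of hour 17.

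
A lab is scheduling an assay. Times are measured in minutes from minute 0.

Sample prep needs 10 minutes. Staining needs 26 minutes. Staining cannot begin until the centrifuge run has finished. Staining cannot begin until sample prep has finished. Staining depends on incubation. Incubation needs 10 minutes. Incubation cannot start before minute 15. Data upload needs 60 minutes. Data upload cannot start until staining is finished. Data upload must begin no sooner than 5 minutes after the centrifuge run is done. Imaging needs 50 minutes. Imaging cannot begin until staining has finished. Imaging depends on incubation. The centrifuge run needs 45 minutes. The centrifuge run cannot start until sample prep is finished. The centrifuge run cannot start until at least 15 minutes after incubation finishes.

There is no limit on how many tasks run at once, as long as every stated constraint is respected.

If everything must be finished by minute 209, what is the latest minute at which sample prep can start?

To finish by minute 209, imaging (duration 50) must start no later than minute 159.
Data upload must finish by minute 209; it takes 60 minutes, so it must start by 209 − 60 = minute 149.
Staining has several dependents: imaging (must start by minute 159); data upload (must start by minute 149). The earliest of those limits is minute 149, so staining must start by 149 − 26 = minute 123.
The centrifuge run feeds staining (must start by minute 123); data upload (must start by minute 149, minus 5-minute gap → minute 144). Taking the minimum, the centrifuge run must finish by minute 123 and start by 123 − 45 = minute 78.
For sample prep: the centrifuge run (must start by minute 78); staining (must start by minute 123). The most restrictive is minute 78; with a 10-minute duration, sample prep must start by minute 68.

68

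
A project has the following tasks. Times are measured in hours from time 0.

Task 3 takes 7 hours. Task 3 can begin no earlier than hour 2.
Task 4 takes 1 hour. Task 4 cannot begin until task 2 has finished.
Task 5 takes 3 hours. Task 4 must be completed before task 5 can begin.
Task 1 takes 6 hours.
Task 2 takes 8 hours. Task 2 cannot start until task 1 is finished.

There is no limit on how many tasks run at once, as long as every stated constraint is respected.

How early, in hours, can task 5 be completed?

18

Task 1 has no prerequisites, so it starts at hour 0 and finishes at hour 6.
Task 2 waits on task 1 (finishes hour 6), so it starts at hour 6 and finishes at 6 + 8 = hour 14.
Task 4 cannot begin until task 2 (finishes hour 14). It runs from hour 14 to 14 + 1 = hour 15.
After task 4 (finishes hour 15), task 5 can start at hour 15 and finishes at hour 18.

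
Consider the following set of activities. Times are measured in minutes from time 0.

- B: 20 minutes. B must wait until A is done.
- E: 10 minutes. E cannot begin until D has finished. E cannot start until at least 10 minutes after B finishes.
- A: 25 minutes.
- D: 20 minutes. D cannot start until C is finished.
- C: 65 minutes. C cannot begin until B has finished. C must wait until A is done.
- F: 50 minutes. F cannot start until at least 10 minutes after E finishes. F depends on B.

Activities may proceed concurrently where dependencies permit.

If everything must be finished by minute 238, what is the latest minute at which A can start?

Nothing follows F; the deadline of minute 238 is its only limit. It must start by 238 − 50 = minute 188.
Since F (must start by minute 188, minus 10-minute gap → minute 178) depends on it, E must finish by minute 178. Backing off its 10-minute duration gives a latest start of minute 168.
Since E (must start by minute 168) depends on it, D must finish by minute 168. Backing off its 20-minute duration gives a latest start of minute 148.
C must finish before D (must start by minute 148). With a 65-minute duration, C must start by 148 − 65 = minute 83.
B must finish in time for C (must start by minute 83); E (must start by minute 168, minus 10-minute gap → minute 158); F (must start by minute 188). The tightest is minute 83, so B must start by 83 − 20 = minute 63.
A feeds B (must start by minute 63); C (must start by minute 83). Taking the minimum, A must finish by minute 63 and start by 63 − 25 = minute 38.

38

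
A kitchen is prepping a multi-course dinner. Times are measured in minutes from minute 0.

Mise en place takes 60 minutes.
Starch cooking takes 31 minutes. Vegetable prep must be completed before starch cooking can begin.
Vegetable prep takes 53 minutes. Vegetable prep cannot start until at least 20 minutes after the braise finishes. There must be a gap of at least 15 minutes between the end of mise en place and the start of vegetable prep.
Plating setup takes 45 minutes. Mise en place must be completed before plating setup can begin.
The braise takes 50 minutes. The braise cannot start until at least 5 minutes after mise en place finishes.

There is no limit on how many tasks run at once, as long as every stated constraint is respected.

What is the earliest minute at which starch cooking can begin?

188

Mise en place can start immediately at minute 0; it finishes at minute 60.
After mise en place (finishes minute 60, plus 5-minute gap → minute 65), the braise can start at minute 65 and finishes at minute 115.
Vegetable prep has to wait for the braise (finishes minute 115, plus 20-minute gap → minute 135); mise en place (finishes minute 60, plus 15-minute gap → minute 75). The latest of these is minute 135, so vegetable prep runs minute 135 to 135 + 53 = minute 188.
Starch cooking waits on vegetable prep (finishes minute 188), so the earliest it can start is minute 188.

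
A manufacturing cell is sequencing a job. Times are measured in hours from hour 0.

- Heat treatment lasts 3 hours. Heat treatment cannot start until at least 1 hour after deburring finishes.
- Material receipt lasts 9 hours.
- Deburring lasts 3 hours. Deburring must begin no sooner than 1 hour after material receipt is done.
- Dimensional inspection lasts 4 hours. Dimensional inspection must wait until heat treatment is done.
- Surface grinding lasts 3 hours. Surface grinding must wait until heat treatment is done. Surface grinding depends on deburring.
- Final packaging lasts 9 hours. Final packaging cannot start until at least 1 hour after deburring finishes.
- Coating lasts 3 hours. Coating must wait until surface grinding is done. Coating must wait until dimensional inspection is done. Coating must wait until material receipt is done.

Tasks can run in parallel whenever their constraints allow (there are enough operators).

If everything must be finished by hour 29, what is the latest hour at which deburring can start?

15

Nothing follows coating; the deadline of hour 29 is its only limit. It must start by 29 − 3 = hour 26.
Surface grinding has to be done before coating (must start by hour 26). That means finishing by hour 26, i.e. starting by 26 − 3 = hour 23.
Dimensional inspection has to be done before coating (must start by hour 26). That means finishing by hour 26, i.e. starting by 26 − 4 = hour 22.
Heat treatment feeds surface grinding (must start by hour 23); dimensional inspection (must start by hour 22). Taking the minimum, heat treatment must finish by hour 22 and start by 22 − 3 = hour 19.
To finish by hour 29, final packaging (duration 9) must start no later than hour 20.
For deburring: heat treatment (must start by hour 19, minus 1-hour gap → hour 18); surface grinding (must start by hour 23); final packaging (must start by hour 20, minus 1-hour gap → hour 19). The most restrictive is hour 18; with a 3-hour duration, deburring must start by hour 15.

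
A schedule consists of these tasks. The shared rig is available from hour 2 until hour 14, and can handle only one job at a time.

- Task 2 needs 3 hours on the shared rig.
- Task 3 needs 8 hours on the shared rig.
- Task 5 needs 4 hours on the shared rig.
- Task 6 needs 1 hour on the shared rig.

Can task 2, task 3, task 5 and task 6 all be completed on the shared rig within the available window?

The shared rig window is 14 − 2 = 12 hours.
Running back to back, the jobs need 3 + 8 + 4 + 1 = 16 hours on the shared rig.
Since 16 > 12, they cannot all fit.

No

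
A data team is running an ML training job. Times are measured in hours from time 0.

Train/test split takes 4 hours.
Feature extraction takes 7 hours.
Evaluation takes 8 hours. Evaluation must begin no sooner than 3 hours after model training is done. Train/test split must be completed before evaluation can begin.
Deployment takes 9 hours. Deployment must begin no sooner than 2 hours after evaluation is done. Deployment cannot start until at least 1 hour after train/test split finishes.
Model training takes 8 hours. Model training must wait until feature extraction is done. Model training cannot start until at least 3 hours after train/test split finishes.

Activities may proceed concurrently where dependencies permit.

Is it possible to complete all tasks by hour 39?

Nothing blocks train/test split, so it runs from hour 0 to hour 4.
Feature extraction has no prerequisites, so it starts at hour 0 and finishes at hour 7.
Model training cannot start until feature extraction (finishes hour 7); train/test split (finishes hour 4, plus 3-hour gap → hour 7). The controlling bound is hour 7, so model training finishes at 7 + 8 = hour 15.
For evaluation: model training (finishes hour 15, plus 3-hour gap → hour 18); train/test split (finishes hour 4). Taking the maximum gives a start of hour 18, and it finishes at 18 + 8 = hour 26.
Deployment needs all of evaluation (finishes hour 26, plus 2-hour gap → hour 28); train/test split (finishes hour 4, plus 1-hour gap → hour 5). That puts its earliest start at hour 28; it finishes at 28 + 9 = hour 37.
Every task is finished by hour 37, which is no later than the deadline of 39, so the schedule is feasible.

Yes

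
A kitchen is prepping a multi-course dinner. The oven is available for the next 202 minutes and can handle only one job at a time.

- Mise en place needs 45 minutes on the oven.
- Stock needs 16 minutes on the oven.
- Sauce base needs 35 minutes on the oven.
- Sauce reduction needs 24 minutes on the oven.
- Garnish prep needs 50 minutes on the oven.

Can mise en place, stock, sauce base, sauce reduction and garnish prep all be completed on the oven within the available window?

Running back to back, the jobs need 45 + 16 + 35 + 24 + 50 = 170 minutes on the oven.
Since 170 ≤ 202, they fit within the window.

Yes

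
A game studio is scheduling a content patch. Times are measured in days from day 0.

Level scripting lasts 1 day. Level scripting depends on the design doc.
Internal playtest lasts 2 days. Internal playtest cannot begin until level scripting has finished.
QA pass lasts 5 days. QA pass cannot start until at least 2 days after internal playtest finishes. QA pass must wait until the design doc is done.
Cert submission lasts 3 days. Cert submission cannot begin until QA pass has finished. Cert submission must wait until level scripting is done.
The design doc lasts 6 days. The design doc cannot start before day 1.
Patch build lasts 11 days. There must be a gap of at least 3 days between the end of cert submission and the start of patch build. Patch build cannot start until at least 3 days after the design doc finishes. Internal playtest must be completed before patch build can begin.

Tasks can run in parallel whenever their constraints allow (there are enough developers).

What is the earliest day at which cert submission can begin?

17

After its own release at day 1, the design doc can start at day 1 and finishes at day 7.
After the design doc (finishes day 7), level scripting can start at day 7 and finishes at day 8.
Internal playtest cannot begin until level scripting (finishes day 8). It runs from day 8 to 8 + 2 = day 10.
QA pass cannot start until internal playtest (finishes day 10, plus 2-day gap → day 12); the design doc (finishes day 7). The controlling bound is day 12, so QA pass finishes at 12 + 5 = day 17.
Cert submission waits on QA pass (finishes day 17); level scripting (finishes day 8). The latest of these is day 17, which is the earliest cert submission can start.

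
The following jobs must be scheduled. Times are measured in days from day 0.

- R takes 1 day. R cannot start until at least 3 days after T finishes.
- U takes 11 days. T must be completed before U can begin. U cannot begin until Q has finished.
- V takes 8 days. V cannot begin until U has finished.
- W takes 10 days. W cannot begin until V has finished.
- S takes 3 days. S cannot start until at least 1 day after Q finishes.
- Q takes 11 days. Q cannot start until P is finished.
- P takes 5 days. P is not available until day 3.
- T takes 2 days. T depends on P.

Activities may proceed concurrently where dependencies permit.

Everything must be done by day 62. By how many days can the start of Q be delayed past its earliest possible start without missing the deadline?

14

P waits on its own release at day 3, so it starts at day 3 and finishes at 3 + 5 = day 8.
Q waits on P (finishes day 8), so it starts at day 8 and finishes at 8 + 11 = day 19.

Working backward from the deadline:
S has no dependents, so it just needs to finish by day 62. Starting by 62 − 3 = day 59 achieves that.
Nothing follows W; the deadline of day 62 is its only limit. It must start by 62 − 10 = day 52.
Since W (must start by day 52) depends on it, V must finish by day 52. Backing off its 8-day duration gives a latest start of day 44.
U feeds into V (must start by day 44); so U must finish by day 44 and therefore start by day 33.
For Q: S (must start by day 59, minus 1-day gap → day 58); U (must start by day 33). The most restrictive is day 33; with an 11-day duration, Q must start by day 22.
So Q can start as early as day 8 and as late as day 22, giving 22 − 8 = 14 days of slack.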